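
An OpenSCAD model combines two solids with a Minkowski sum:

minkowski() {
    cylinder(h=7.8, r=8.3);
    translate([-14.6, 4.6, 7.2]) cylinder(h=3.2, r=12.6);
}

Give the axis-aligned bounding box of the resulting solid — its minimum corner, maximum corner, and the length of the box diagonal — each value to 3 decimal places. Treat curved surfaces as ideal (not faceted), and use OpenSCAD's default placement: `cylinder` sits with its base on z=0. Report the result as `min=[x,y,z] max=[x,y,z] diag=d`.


A = translate([-14.6, 4.6, 7.2]) cylinder(h=3.2, r=12.6) → bbox [-27.2,-8,7.2] .. [-2,17.2,10.4]
B = cylinder(h=7.8, r=8.3) → bbox [-8.3,-8.3,0] .. [8.3,8.3,7.8]
lo = A.lo+B.lo = [-27.2-8.3, -8-8.3, 7.2+0] = [-35.500,-16.300,7.200]
hi = A.hi+B.hi = [-2+8.3, 17.2+8.3, 10.4+7.8] = [6.300,25.500,18.200]
diag = √(41.8²+41.8²+11²) = √3615.48 = 60.129

min=[-35.500,-16.300,7.200] max=[6.300,25.500,18.200] diag=60.129


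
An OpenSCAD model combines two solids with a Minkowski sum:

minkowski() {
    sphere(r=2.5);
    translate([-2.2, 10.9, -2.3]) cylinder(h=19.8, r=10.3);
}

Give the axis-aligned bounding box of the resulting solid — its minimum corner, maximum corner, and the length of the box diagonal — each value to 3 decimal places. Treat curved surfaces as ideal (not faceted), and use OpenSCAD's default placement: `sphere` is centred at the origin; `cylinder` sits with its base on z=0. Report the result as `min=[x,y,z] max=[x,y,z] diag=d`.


min=[-15.000,-1.900,-4.800] max=[10.600,23.700,20.000] diag=43.883

A = translate([-2.2, 10.9, -2.3]) cylinder(h=19.8, r=10.3) → bbox [-12.5,0.6,-2.3] .. [8.1,21.2,17.5]
B = sphere(r=2.5) → bbox [-2.5,-2.5,-2.5] .. [2.5,2.5,2.5]
lo = A.lo+B.lo = [-12.5-2.5, 0.6-2.5, -2.3-2.5] = [-15.000,-1.900,-4.800]
hi = A.hi+B.hi = [8.1+2.5, 21.2+2.5, 17.5+2.5] = [10.600,23.700,20.000]
diag = √(25.6²+25.6²+24.8²) = √1925.76 = 43.883


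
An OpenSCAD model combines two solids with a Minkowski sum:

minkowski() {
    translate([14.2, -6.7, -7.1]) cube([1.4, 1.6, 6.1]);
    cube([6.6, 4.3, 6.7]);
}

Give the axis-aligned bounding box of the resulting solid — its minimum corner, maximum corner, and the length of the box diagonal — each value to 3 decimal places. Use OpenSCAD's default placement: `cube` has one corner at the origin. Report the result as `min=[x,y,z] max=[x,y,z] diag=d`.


A = translate([14.2, -6.7, -7.1]) cube([1.4, 1.6, 6.1]) → bbox [14.2,-6.7,-7.1] .. [15.6,-5.1,-1]
B = cube([6.6, 4.3, 6.7]) → bbox [0,0,0] .. [6.6,4.3,6.7]
lo = A.lo+B.lo = [14.2+0, -6.7+0, -7.1+0] = [14.200,-6.700,-7.100]
hi = A.hi+B.hi = [15.6+6.6, -5.1+4.3, -1+6.7] = [22.200,-0.800,5.700]
diag = √(8²+5.9²+12.8²) = √262.65 = 16.206

min=[14.200,-6.700,-7.100] max=[22.200,-0.800,5.700] diag=16.206


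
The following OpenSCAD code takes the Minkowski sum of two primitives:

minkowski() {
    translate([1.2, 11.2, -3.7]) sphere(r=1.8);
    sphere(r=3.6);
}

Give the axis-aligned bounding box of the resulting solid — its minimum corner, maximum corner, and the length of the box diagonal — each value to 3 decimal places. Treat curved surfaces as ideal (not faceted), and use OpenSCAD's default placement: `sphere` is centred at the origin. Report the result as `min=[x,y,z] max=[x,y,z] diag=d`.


A = translate([1.2, 11.2, -3.7]) sphere(r=1.8) → bbox [-0.6,9.4,-5.5] .. [3,13,-1.9]
B = sphere(r=3.6) → bbox [-3.6,-3.6,-3.6] .. [3.6,3.6,3.6]
lo = A.lo+B.lo = [-0.6-3.6, 9.4-3.6, -5.5-3.6] = [-4.200,5.800,-9.100]
hi = A.hi+B.hi = [3+3.6, 13+3.6, -1.9+3.6] = [6.600,16.600,1.700]
diag = √(10.8²+10.8²+10.8²) = √349.92 = 18.706

min=[-4.200,5.800,-9.100] max=[6.600,16.600,1.700] diag=18.706


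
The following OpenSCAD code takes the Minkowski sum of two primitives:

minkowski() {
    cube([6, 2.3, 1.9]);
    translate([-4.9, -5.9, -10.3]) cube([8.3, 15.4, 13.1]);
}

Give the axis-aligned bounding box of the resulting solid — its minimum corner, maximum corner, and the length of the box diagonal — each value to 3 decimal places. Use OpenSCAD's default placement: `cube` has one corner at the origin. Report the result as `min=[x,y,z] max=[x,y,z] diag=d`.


min=[-4.900,-5.900,-10.300] max=[9.400,11.800,4.700] diag=27.254

A = translate([-4.9, -5.9, -10.3]) cube([8.3, 15.4, 13.1]) → bbox [-4.9,-5.9,-10.3] .. [3.4,9.5,2.8]
B = cube([6, 2.3, 1.9]) → bbox [0,0,0] .. [6,2.3,1.9]
lo = A.lo+B.lo = [-4.9+0, -5.9+0, -10.3+0] = [-4.900,-5.900,-10.300]
hi = A.hi+B.hi = [3.4+6, 9.5+2.3, 2.8+1.9] = [9.400,11.800,4.700]
diag = √(14.3²+17.7²+15²) = √742.78 = 27.254


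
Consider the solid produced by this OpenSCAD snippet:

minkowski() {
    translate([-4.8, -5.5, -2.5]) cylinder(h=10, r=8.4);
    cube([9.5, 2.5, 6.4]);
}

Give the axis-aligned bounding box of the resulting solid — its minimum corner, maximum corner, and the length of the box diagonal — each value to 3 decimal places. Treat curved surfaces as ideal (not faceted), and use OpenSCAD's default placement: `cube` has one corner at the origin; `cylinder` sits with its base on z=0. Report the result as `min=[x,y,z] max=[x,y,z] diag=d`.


A = translate([-4.8, -5.5, -2.5]) cylinder(h=10, r=8.4) → bbox [-13.2,-13.9,-2.5] .. [3.6,2.9,7.5]
B = cube([9.5, 2.5, 6.4]) → bbox [0,0,0] .. [9.5,2.5,6.4]
lo = A.lo+B.lo = [-13.2+0, -13.9+0, -2.5+0] = [-13.200,-13.900,-2.500]
hi = A.hi+B.hi = [3.6+9.5, 2.9+2.5, 7.5+6.4] = [13.100,5.400,13.900]
diag = √(26.3²+19.3²+16.4²) = √1333.14 = 36.512

min=[-13.200,-13.900,-2.500] max=[13.100,5.400,13.900] diag=36.512


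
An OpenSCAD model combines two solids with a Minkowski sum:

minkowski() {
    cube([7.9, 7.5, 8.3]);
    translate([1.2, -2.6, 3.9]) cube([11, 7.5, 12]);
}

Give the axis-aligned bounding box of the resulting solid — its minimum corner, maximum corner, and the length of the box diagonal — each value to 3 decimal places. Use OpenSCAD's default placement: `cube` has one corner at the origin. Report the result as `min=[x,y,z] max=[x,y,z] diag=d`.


min=[1.200,-2.600,3.900] max=[20.100,12.400,24.200] diag=31.533

A = translate([1.2, -2.6, 3.9]) cube([11, 7.5, 12]) → bbox [1.2,-2.6,3.9] .. [12.2,4.9,15.9]
B = cube([7.9, 7.5, 8.3]) → bbox [0,0,0] .. [7.9,7.5,8.3]
lo = A.lo+B.lo = [1.2+0, -2.6+0, 3.9+0] = [1.200,-2.600,3.900]
hi = A.hi+B.hi = [12.2+7.9, 4.9+7.5, 15.9+8.3] = [20.100,12.400,24.200]
diag = √(18.9²+15²+20.3²) = √994.3 = 31.533


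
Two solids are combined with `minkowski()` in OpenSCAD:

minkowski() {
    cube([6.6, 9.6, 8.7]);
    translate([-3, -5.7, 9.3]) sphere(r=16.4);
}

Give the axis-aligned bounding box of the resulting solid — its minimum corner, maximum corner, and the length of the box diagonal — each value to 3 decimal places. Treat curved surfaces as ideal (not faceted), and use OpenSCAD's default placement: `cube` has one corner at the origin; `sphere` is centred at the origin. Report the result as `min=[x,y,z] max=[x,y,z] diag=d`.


min=[-19.400,-22.100,-7.100] max=[20.000,20.300,34.400] diag=71.221

A = translate([-3, -5.7, 9.3]) sphere(r=16.4) → bbox [-19.4,-22.1,-7.1] .. [13.4,10.7,25.7]
B = cube([6.6, 9.6, 8.7]) → bbox [0,0,0] .. [6.6,9.6,8.7]
lo = A.lo+B.lo = [-19.4+0, -22.1+0, -7.1+0] = [-19.400,-22.100,-7.100]
hi = A.hi+B.hi = [13.4+6.6, 10.7+9.6, 25.7+8.7] = [20.000,20.300,34.400]
diag = √(39.4²+42.4²+41.5²) = √5072.37 = 71.221


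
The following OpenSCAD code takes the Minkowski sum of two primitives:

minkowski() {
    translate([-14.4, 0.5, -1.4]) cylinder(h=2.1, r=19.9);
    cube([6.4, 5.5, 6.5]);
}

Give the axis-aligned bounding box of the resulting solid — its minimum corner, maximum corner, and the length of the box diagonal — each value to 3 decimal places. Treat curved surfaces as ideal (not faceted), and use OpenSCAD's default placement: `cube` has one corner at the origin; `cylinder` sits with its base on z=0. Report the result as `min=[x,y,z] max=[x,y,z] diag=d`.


A = translate([-14.4, 0.5, -1.4]) cylinder(h=2.1, r=19.9) → bbox [-34.3,-19.4,-1.4] .. [5.5,20.4,0.7]
B = cube([6.4, 5.5, 6.5]) → bbox [0,0,0] .. [6.4,5.5,6.5]
lo = A.lo+B.lo = [-34.3+0, -19.4+0, -1.4+0] = [-34.300,-19.400,-1.400]
hi = A.hi+B.hi = [5.5+6.4, 20.4+5.5, 0.7+6.5] = [11.900,25.900,7.200]
diag = √(46.2²+45.3²+8.6²) = √4260.49 = 65.272

min=[-34.300,-19.400,-1.400] max=[11.900,25.900,7.200] diag=65.272


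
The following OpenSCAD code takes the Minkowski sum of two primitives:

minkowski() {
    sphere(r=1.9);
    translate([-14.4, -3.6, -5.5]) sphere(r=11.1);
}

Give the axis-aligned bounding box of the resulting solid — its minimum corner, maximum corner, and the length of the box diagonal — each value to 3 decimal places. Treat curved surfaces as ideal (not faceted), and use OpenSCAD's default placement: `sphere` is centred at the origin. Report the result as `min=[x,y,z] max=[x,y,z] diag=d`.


A = translate([-14.4, -3.6, -5.5]) sphere(r=11.1) → bbox [-25.5,-14.7,-16.6] .. [-3.3,7.5,5.6]
B = sphere(r=1.9) → bbox [-1.9,-1.9,-1.9] .. [1.9,1.9,1.9]
lo = A.lo+B.lo = [-25.5-1.9, -14.7-1.9, -16.6-1.9] = [-27.400,-16.600,-18.500]
hi = A.hi+B.hi = [-3.3+1.9, 7.5+1.9, 5.6+1.9] = [-1.400,9.400,7.500]
diag = √(26²+26²+26²) = √2028 = 45.033

min=[-27.400,-16.600,-18.500] max=[-1.400,9.400,7.500] diag=45.033


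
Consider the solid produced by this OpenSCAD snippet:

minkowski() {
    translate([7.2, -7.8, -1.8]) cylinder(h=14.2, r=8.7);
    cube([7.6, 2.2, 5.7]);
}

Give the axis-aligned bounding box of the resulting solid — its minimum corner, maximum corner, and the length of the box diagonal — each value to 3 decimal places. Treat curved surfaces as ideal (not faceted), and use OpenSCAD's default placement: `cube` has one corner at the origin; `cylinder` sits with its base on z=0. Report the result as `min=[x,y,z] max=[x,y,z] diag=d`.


min=[-1.500,-16.500,-1.800] max=[23.500,3.100,18.100] diag=37.486

A = translate([7.2, -7.8, -1.8]) cylinder(h=14.2, r=8.7) → bbox [-1.5,-16.5,-1.8] .. [15.9,0.9,12.4]
B = cube([7.6, 2.2, 5.7]) → bbox [0,0,0] .. [7.6,2.2,5.7]
lo = A.lo+B.lo = [-1.5+0, -16.5+0, -1.8+0] = [-1.500,-16.500,-1.800]
hi = A.hi+B.hi = [15.9+7.6, 0.9+2.2, 12.4+5.7] = [23.500,3.100,18.100]
diag = √(25²+19.6²+19.9²) = √1405.17 = 37.486


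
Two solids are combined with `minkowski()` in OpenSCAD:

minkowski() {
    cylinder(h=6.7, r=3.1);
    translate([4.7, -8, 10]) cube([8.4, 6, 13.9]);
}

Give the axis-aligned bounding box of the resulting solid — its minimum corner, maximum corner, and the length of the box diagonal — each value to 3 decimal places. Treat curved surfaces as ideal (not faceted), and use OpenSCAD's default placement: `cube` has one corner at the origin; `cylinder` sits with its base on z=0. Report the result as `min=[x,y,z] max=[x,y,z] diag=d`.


A = translate([4.7, -8, 10]) cube([8.4, 6, 13.9]) → bbox [4.7,-8,10] .. [13.1,-2,23.9]
B = cylinder(h=6.7, r=3.1) → bbox [-3.1,-3.1,0] .. [3.1,3.1,6.7]
lo = A.lo+B.lo = [4.7-3.1, -8-3.1, 10+0] = [1.600,-11.100,10.000]
hi = A.hi+B.hi = [13.1+3.1, -2+3.1, 23.9+6.7] = [16.200,1.100,30.600]
diag = √(14.6²+12.2²+20.6²) = √786.36 = 28.042

min=[1.600,-11.100,10.000] max=[16.200,1.100,30.600] diag=28.042


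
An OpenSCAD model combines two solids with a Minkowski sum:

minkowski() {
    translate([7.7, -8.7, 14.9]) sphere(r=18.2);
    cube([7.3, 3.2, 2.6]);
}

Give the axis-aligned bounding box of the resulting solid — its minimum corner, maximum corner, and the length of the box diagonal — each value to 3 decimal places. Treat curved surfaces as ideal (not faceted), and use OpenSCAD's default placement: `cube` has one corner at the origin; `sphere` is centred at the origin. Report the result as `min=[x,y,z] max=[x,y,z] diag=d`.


A = translate([7.7, -8.7, 14.9]) sphere(r=18.2) → bbox [-10.5,-26.9,-3.3] .. [25.9,9.5,33.1]
B = cube([7.3, 3.2, 2.6]) → bbox [0,0,0] .. [7.3,3.2,2.6]
lo = A.lo+B.lo = [-10.5+0, -26.9+0, -3.3+0] = [-10.500,-26.900,-3.300]
hi = A.hi+B.hi = [25.9+7.3, 9.5+3.2, 33.1+2.6] = [33.200,12.700,35.700]
diag = √(43.7²+39.6²+39²) = √4998.85 = 70.703

min=[-10.500,-26.900,-3.300] max=[33.200,12.700,35.700] diag=70.703


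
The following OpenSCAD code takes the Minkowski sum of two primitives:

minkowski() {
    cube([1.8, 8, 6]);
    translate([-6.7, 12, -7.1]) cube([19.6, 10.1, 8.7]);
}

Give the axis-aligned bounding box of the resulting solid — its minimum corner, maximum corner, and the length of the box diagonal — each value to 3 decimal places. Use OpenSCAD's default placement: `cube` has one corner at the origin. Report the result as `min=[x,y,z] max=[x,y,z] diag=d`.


min=[-6.700,12.000,-7.100] max=[14.700,30.100,7.600] diag=31.649

A = translate([-6.7, 12, -7.1]) cube([19.6, 10.1, 8.7]) → bbox [-6.7,12,-7.1] .. [12.9,22.1,1.6]
B = cube([1.8, 8, 6]) → bbox [0,0,0] .. [1.8,8,6]
lo = A.lo+B.lo = [-6.7+0, 12+0, -7.1+0] = [-6.700,12.000,-7.100]
hi = A.hi+B.hi = [12.9+1.8, 22.1+8, 1.6+6] = [14.700,30.100,7.600]
diag = √(21.4²+18.1²+14.7²) = √1001.66 = 31.649


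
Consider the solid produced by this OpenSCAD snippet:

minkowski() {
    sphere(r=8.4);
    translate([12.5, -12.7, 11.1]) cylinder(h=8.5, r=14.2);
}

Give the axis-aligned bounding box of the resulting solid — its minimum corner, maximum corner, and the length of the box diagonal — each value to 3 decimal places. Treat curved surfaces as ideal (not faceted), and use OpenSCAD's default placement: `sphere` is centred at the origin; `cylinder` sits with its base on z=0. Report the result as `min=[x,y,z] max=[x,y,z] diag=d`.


min=[-10.100,-35.300,2.700] max=[35.100,9.900,28.000] diag=68.747

A = translate([12.5, -12.7, 11.1]) cylinder(h=8.5, r=14.2) → bbox [-1.7,-26.9,11.1] .. [26.7,1.5,19.6]
B = sphere(r=8.4) → bbox [-8.4,-8.4,-8.4] .. [8.4,8.4,8.4]
lo = A.lo+B.lo = [-1.7-8.4, -26.9-8.4, 11.1-8.4] = [-10.100,-35.300,2.700]
hi = A.hi+B.hi = [26.7+8.4, 1.5+8.4, 19.6+8.4] = [35.100,9.900,28.000]
diag = √(45.2²+45.2²+25.3²) = √4726.17 = 68.747


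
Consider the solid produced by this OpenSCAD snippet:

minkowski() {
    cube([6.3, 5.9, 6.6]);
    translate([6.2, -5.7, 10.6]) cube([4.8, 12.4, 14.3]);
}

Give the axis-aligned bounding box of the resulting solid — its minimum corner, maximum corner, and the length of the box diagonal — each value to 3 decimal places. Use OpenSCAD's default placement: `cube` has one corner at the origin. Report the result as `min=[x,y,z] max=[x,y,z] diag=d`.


A = translate([6.2, -5.7, 10.6]) cube([4.8, 12.4, 14.3]) → bbox [6.2,-5.7,10.6] .. [11,6.7,24.9]
B = cube([6.3, 5.9, 6.6]) → bbox [0,0,0] .. [6.3,5.9,6.6]
lo = A.lo+B.lo = [6.2+0, -5.7+0, 10.6+0] = [6.200,-5.700,10.600]
hi = A.hi+B.hi = [11+6.3, 6.7+5.9, 24.9+6.6] = [17.300,12.600,31.500]
diag = √(11.1²+18.3²+20.9²) = √894.91 = 29.915

min=[6.200,-5.700,10.600] max=[17.300,12.600,31.500] diag=29.915


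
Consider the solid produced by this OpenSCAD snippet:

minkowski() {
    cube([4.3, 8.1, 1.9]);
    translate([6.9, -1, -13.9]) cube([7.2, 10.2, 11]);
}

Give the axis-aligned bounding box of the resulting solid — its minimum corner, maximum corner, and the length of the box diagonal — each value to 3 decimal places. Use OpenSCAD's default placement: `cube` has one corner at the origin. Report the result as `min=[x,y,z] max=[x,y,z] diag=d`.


min=[6.900,-1.000,-13.900] max=[18.400,17.300,-1.000] diag=25.170

A = translate([6.9, -1, -13.9]) cube([7.2, 10.2, 11]) → bbox [6.9,-1,-13.9] .. [14.1,9.2,-2.9]
B = cube([4.3, 8.1, 1.9]) → bbox [0,0,0] .. [4.3,8.1,1.9]
lo = A.lo+B.lo = [6.9+0, -1+0, -13.9+0] = [6.900,-1.000,-13.900]
hi = A.hi+B.hi = [14.1+4.3, 9.2+8.1, -2.9+1.9] = [18.400,17.300,-1.000]
diag = √(11.5²+18.3²+12.9²) = √633.55 = 25.170


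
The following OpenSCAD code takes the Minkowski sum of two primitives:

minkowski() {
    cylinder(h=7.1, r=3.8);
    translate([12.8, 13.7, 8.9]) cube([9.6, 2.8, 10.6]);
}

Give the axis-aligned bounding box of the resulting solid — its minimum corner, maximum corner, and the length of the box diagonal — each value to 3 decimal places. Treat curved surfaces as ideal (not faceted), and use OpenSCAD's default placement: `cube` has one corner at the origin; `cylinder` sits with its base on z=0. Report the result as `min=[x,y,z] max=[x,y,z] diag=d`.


A = translate([12.8, 13.7, 8.9]) cube([9.6, 2.8, 10.6]) → bbox [12.8,13.7,8.9] .. [22.4,16.5,19.5]
B = cylinder(h=7.1, r=3.8) → bbox [-3.8,-3.8,0] .. [3.8,3.8,7.1]
lo = A.lo+B.lo = [12.8-3.8, 13.7-3.8, 8.9+0] = [9.000,9.900,8.900]
hi = A.hi+B.hi = [22.4+3.8, 16.5+3.8, 19.5+7.1] = [26.200,20.300,26.600]
diag = √(17.2²+10.4²+17.7²) = √717.29 = 26.782

min=[9.000,9.900,8.900] max=[26.200,20.300,26.600] diag=26.782


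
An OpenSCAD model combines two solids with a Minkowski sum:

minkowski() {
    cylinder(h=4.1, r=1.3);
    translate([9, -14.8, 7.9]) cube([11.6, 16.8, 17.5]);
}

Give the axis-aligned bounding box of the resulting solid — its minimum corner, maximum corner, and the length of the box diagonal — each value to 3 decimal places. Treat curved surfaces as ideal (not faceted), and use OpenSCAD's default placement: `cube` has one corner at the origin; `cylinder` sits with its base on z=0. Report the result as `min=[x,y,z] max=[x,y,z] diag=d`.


A = translate([9, -14.8, 7.9]) cube([11.6, 16.8, 17.5]) → bbox [9,-14.8,7.9] .. [20.6,2,25.4]
B = cylinder(h=4.1, r=1.3) → bbox [-1.3,-1.3,0] .. [1.3,1.3,4.1]
lo = A.lo+B.lo = [9-1.3, -14.8-1.3, 7.9+0] = [7.700,-16.100,7.900]
hi = A.hi+B.hi = [20.6+1.3, 2+1.3, 25.4+4.1] = [21.900,3.300,29.500]
diag = √(14.2²+19.4²+21.6²) = √1044.56 = 32.320

min=[7.700,-16.100,7.900] max=[21.900,3.300,29.500] diag=32.320


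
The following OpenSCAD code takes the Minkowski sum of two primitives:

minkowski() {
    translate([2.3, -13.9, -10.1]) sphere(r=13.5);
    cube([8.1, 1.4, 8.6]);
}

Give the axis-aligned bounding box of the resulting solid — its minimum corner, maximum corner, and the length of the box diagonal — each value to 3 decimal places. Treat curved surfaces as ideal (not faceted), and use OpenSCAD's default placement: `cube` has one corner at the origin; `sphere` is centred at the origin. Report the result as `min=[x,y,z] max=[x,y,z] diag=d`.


A = translate([2.3, -13.9, -10.1]) sphere(r=13.5) → bbox [-11.2,-27.4,-23.6] .. [15.8,-0.4,3.4]
B = cube([8.1, 1.4, 8.6]) → bbox [0,0,0] .. [8.1,1.4,8.6]
lo = A.lo+B.lo = [-11.2+0, -27.4+0, -23.6+0] = [-11.200,-27.400,-23.600]
hi = A.hi+B.hi = [15.8+8.1, -0.4+1.4, 3.4+8.6] = [23.900,1.000,12.000]
diag = √(35.1²+28.4²+35.6²) = √3305.93 = 57.497

min=[-11.200,-27.400,-23.600] max=[23.900,1.000,12.000] diag=57.497


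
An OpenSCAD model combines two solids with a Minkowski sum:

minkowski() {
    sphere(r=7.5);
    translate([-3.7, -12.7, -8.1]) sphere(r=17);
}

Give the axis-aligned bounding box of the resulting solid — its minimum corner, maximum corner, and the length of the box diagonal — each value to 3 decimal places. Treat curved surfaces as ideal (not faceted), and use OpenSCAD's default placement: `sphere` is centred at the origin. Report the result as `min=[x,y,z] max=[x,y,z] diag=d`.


min=[-28.200,-37.200,-32.600] max=[20.800,11.800,16.400] diag=84.870

A = translate([-3.7, -12.7, -8.1]) sphere(r=17) → bbox [-20.7,-29.7,-25.1] .. [13.3,4.3,8.9]
B = sphere(r=7.5) → bbox [-7.5,-7.5,-7.5] .. [7.5,7.5,7.5]
lo = A.lo+B.lo = [-20.7-7.5, -29.7-7.5, -25.1-7.5] = [-28.200,-37.200,-32.600]
hi = A.hi+B.hi = [13.3+7.5, 4.3+7.5, 8.9+7.5] = [20.800,11.800,16.400]
diag = √(49²+49²+49²) = √7203 = 84.870


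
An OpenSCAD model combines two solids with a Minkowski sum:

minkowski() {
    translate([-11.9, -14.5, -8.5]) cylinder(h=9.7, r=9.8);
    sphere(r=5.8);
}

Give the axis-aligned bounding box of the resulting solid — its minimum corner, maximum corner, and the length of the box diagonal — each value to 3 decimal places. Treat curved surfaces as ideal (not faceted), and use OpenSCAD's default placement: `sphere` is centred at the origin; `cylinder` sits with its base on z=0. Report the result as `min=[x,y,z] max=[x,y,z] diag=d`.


A = translate([-11.9, -14.5, -8.5]) cylinder(h=9.7, r=9.8) → bbox [-21.7,-24.3,-8.5] .. [-2.1,-4.7,1.2]
B = sphere(r=5.8) → bbox [-5.8,-5.8,-5.8] .. [5.8,5.8,5.8]
lo = A.lo+B.lo = [-21.7-5.8, -24.3-5.8, -8.5-5.8] = [-27.500,-30.100,-14.300]
hi = A.hi+B.hi = [-2.1+5.8, -4.7+5.8, 1.2+5.8] = [3.700,1.100,7.000]
diag = √(31.2²+31.2²+21.3²) = √2400.57 = 48.996

min=[-27.500,-30.100,-14.300] max=[3.700,1.100,7.000] diag=48.996


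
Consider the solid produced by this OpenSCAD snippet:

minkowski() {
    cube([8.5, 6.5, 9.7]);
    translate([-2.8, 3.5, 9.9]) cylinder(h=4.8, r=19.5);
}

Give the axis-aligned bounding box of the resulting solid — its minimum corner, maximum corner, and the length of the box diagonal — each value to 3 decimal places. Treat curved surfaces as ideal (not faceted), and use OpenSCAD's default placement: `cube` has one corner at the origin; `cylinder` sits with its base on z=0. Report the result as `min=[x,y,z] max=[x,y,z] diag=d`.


A = translate([-2.8, 3.5, 9.9]) cylinder(h=4.8, r=19.5) → bbox [-22.3,-16,9.9] .. [16.7,23,14.7]
B = cube([8.5, 6.5, 9.7]) → bbox [0,0,0] .. [8.5,6.5,9.7]
lo = A.lo+B.lo = [-22.3+0, -16+0, 9.9+0] = [-22.300,-16.000,9.900]
hi = A.hi+B.hi = [16.7+8.5, 23+6.5, 14.7+9.7] = [25.200,29.500,24.400]
diag = √(47.5²+45.5²+14.5²) = √4536.75 = 67.355

min=[-22.300,-16.000,9.900] max=[25.200,29.500,24.400] diag=67.355


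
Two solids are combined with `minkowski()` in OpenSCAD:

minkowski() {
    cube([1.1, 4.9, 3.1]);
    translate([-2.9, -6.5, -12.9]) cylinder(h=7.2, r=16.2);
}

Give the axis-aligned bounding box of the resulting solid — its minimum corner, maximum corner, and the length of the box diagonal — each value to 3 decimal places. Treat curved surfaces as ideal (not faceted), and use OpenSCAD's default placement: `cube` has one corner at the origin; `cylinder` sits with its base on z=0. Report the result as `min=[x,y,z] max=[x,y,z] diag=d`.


A = translate([-2.9, -6.5, -12.9]) cylinder(h=7.2, r=16.2) → bbox [-19.1,-22.7,-12.9] .. [13.3,9.7,-5.7]
B = cube([1.1, 4.9, 3.1]) → bbox [0,0,0] .. [1.1,4.9,3.1]
lo = A.lo+B.lo = [-19.1+0, -22.7+0, -12.9+0] = [-19.100,-22.700,-12.900]
hi = A.hi+B.hi = [13.3+1.1, 9.7+4.9, -5.7+3.1] = [14.400,14.600,-2.600]
diag = √(33.5²+37.3²+10.3²) = √2619.63 = 51.182

min=[-19.100,-22.700,-12.900] max=[14.400,14.600,-2.600] diag=51.182


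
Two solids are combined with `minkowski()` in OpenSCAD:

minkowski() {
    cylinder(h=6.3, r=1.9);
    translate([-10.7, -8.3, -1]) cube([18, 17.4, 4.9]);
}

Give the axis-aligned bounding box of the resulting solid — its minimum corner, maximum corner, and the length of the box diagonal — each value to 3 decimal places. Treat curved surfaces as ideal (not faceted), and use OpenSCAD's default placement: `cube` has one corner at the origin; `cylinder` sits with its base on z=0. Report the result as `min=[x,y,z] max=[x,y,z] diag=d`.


min=[-12.600,-10.200,-1.000] max=[9.200,11.000,10.200] diag=32.406

A = translate([-10.7, -8.3, -1]) cube([18, 17.4, 4.9]) → bbox [-10.7,-8.3,-1] .. [7.3,9.1,3.9]
B = cylinder(h=6.3, r=1.9) → bbox [-1.9,-1.9,0] .. [1.9,1.9,6.3]
lo = A.lo+B.lo = [-10.7-1.9, -8.3-1.9, -1+0] = [-12.600,-10.200,-1.000]
hi = A.hi+B.hi = [7.3+1.9, 9.1+1.9, 3.9+6.3] = [9.200,11.000,10.200]
diag = √(21.8²+21.2²+11.2²) = √1050.12 = 32.406


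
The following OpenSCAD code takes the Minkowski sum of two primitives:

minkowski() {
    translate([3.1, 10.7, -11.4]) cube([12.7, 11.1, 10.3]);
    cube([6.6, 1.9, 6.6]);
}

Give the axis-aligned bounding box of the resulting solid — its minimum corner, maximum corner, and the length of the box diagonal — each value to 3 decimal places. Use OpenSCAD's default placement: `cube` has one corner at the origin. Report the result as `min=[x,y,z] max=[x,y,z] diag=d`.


A = translate([3.1, 10.7, -11.4]) cube([12.7, 11.1, 10.3]) → bbox [3.1,10.7,-11.4] .. [15.8,21.8,-1.1]
B = cube([6.6, 1.9, 6.6]) → bbox [0,0,0] .. [6.6,1.9,6.6]
lo = A.lo+B.lo = [3.1+0, 10.7+0, -11.4+0] = [3.100,10.700,-11.400]
hi = A.hi+B.hi = [15.8+6.6, 21.8+1.9, -1.1+6.6] = [22.400,23.700,5.500]
diag = √(19.3²+13²+16.9²) = √827.1 = 28.759

min=[3.100,10.700,-11.400] max=[22.400,23.700,5.500] diag=28.759


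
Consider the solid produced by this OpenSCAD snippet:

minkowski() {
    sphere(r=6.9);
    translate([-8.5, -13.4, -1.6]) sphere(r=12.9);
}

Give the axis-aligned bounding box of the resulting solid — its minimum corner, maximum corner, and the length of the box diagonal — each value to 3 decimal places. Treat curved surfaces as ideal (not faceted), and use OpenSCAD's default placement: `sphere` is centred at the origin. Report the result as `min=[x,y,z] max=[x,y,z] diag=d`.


min=[-28.300,-33.200,-21.400] max=[11.300,6.400,18.200] diag=68.589

A = translate([-8.5, -13.4, -1.6]) sphere(r=12.9) → bbox [-21.4,-26.3,-14.5] .. [4.4,-0.5,11.3]
B = sphere(r=6.9) → bbox [-6.9,-6.9,-6.9] .. [6.9,6.9,6.9]
lo = A.lo+B.lo = [-21.4-6.9, -26.3-6.9, -14.5-6.9] = [-28.300,-33.200,-21.400]
hi = A.hi+B.hi = [4.4+6.9, -0.5+6.9, 11.3+6.9] = [11.300,6.400,18.200]
diag = √(39.6²+39.6²+39.6²) = √4704.48 = 68.589


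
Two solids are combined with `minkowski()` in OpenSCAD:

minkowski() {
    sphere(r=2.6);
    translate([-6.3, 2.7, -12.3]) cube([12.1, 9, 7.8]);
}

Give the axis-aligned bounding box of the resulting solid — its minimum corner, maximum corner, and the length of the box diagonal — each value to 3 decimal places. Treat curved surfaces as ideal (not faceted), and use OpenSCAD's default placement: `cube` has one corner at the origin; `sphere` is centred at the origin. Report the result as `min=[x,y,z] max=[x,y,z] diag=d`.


A = translate([-6.3, 2.7, -12.3]) cube([12.1, 9, 7.8]) → bbox [-6.3,2.7,-12.3] .. [5.8,11.7,-4.5]
B = sphere(r=2.6) → bbox [-2.6,-2.6,-2.6] .. [2.6,2.6,2.6]
lo = A.lo+B.lo = [-6.3-2.6, 2.7-2.6, -12.3-2.6] = [-8.900,0.100,-14.900]
hi = A.hi+B.hi = [5.8+2.6, 11.7+2.6, -4.5+2.6] = [8.400,14.300,-1.900]
diag = √(17.3²+14.2²+13²) = √669.93 = 25.883

min=[-8.900,0.100,-14.900] max=[8.400,14.300,-1.900] diag=25.883


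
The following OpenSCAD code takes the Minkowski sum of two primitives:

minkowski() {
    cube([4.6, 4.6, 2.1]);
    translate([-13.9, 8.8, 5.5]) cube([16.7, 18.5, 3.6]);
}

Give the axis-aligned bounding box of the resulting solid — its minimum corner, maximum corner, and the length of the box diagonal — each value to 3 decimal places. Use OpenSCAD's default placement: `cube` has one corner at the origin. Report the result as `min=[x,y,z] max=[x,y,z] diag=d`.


A = translate([-13.9, 8.8, 5.5]) cube([16.7, 18.5, 3.6]) → bbox [-13.9,8.8,5.5] .. [2.8,27.3,9.1]
B = cube([4.6, 4.6, 2.1]) → bbox [0,0,0] .. [4.6,4.6,2.1]
lo = A.lo+B.lo = [-13.9+0, 8.8+0, 5.5+0] = [-13.900,8.800,5.500]
hi = A.hi+B.hi = [2.8+4.6, 27.3+4.6, 9.1+2.1] = [7.400,31.900,11.200]
diag = √(21.3²+23.1²+5.7²) = √1019.79 = 31.934

min=[-13.900,8.800,5.500] max=[7.400,31.900,11.200] diag=31.934


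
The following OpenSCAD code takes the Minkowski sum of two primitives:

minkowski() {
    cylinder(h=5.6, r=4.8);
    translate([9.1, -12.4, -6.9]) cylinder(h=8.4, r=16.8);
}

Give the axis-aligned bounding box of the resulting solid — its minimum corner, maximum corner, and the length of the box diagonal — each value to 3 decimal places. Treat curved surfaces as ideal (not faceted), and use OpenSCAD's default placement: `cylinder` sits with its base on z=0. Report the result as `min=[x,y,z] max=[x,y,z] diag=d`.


A = translate([9.1, -12.4, -6.9]) cylinder(h=8.4, r=16.8) → bbox [-7.7,-29.2,-6.9] .. [25.9,4.4,1.5]
B = cylinder(h=5.6, r=4.8) → bbox [-4.8,-4.8,0] .. [4.8,4.8,5.6]
lo = A.lo+B.lo = [-7.7-4.8, -29.2-4.8, -6.9+0] = [-12.500,-34.000,-6.900]
hi = A.hi+B.hi = [25.9+4.8, 4.4+4.8, 1.5+5.6] = [30.700,9.200,7.100]
diag = √(43.2²+43.2²+14²) = √3928.48 = 62.678

min=[-12.500,-34.000,-6.900] max=[30.700,9.200,7.100] diag=62.678


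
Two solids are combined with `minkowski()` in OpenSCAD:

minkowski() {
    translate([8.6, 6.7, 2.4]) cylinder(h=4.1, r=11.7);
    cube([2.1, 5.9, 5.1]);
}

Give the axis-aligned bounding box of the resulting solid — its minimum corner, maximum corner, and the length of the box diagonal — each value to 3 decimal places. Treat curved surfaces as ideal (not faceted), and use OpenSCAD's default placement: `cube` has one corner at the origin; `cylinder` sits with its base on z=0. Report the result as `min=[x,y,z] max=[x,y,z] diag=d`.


min=[-3.100,-5.000,2.400] max=[22.400,24.300,11.600] diag=39.917

A = translate([8.6, 6.7, 2.4]) cylinder(h=4.1, r=11.7) → bbox [-3.1,-5,2.4] .. [20.3,18.4,6.5]
B = cube([2.1, 5.9, 5.1]) → bbox [0,0,0] .. [2.1,5.9,5.1]
lo = A.lo+B.lo = [-3.1+0, -5+0, 2.4+0] = [-3.100,-5.000,2.400]
hi = A.hi+B.hi = [20.3+2.1, 18.4+5.9, 6.5+5.1] = [22.400,24.300,11.600]
diag = √(25.5²+29.3²+9.2²) = √1593.38 = 39.917


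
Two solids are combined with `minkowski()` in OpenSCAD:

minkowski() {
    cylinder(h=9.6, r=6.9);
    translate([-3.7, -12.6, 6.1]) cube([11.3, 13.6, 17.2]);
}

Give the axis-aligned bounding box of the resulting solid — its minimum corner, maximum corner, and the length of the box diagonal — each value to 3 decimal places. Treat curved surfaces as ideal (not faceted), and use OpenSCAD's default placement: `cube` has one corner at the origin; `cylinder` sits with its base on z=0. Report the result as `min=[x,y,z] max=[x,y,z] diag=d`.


min=[-10.600,-19.500,6.100] max=[14.500,7.900,32.900] diag=45.815

A = translate([-3.7, -12.6, 6.1]) cube([11.3, 13.6, 17.2]) → bbox [-3.7,-12.6,6.1] .. [7.6,1,23.3]
B = cylinder(h=9.6, r=6.9) → bbox [-6.9,-6.9,0] .. [6.9,6.9,9.6]
lo = A.lo+B.lo = [-3.7-6.9, -12.6-6.9, 6.1+0] = [-10.600,-19.500,6.100]
hi = A.hi+B.hi = [7.6+6.9, 1+6.9, 23.3+9.6] = [14.500,7.900,32.900]
diag = √(25.1²+27.4²+26.8²) = √2099.01 = 45.815


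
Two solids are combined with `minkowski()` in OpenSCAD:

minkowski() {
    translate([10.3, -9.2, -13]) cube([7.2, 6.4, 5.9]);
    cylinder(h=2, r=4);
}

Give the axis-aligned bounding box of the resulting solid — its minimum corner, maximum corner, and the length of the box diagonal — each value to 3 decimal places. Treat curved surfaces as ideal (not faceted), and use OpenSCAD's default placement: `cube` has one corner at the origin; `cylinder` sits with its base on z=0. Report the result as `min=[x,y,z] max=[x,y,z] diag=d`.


A = translate([10.3, -9.2, -13]) cube([7.2, 6.4, 5.9]) → bbox [10.3,-9.2,-13] .. [17.5,-2.8,-7.1]
B = cylinder(h=2, r=4) → bbox [-4,-4,0] .. [4,4,2]
lo = A.lo+B.lo = [10.3-4, -9.2-4, -13+0] = [6.300,-13.200,-13.000]
hi = A.hi+B.hi = [17.5+4, -2.8+4, -7.1+2] = [21.500,1.200,-5.100]
diag = √(15.2²+14.4²+7.9²) = √500.81 = 22.379

min=[6.300,-13.200,-13.000] max=[21.500,1.200,-5.100] diag=22.379


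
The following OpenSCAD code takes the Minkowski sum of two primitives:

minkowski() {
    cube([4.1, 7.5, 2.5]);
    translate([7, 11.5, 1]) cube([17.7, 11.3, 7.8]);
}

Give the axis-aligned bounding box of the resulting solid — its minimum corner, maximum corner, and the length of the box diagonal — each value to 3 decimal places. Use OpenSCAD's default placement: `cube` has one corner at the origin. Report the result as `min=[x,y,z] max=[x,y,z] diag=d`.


min=[7.000,11.500,1.000] max=[28.800,30.300,11.300] diag=30.574

A = translate([7, 11.5, 1]) cube([17.7, 11.3, 7.8]) → bbox [7,11.5,1] .. [24.7,22.8,8.8]
B = cube([4.1, 7.5, 2.5]) → bbox [0,0,0] .. [4.1,7.5,2.5]
lo = A.lo+B.lo = [7+0, 11.5+0, 1+0] = [7.000,11.500,1.000]
hi = A.hi+B.hi = [24.7+4.1, 22.8+7.5, 8.8+2.5] = [28.800,30.300,11.300]
diag = √(21.8²+18.8²+10.3²) = √934.77 = 30.574


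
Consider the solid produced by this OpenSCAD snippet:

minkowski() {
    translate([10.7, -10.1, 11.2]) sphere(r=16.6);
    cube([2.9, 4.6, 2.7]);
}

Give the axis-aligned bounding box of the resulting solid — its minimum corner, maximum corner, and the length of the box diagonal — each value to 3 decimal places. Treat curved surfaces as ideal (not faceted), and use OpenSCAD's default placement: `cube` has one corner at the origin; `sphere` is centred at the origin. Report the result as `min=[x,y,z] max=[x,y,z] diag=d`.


A = translate([10.7, -10.1, 11.2]) sphere(r=16.6) → bbox [-5.9,-26.7,-5.4] .. [27.3,6.5,27.8]
B = cube([2.9, 4.6, 2.7]) → bbox [0,0,0] .. [2.9,4.6,2.7]
lo = A.lo+B.lo = [-5.9+0, -26.7+0, -5.4+0] = [-5.900,-26.700,-5.400]
hi = A.hi+B.hi = [27.3+2.9, 6.5+4.6, 27.8+2.7] = [30.200,11.100,30.500]
diag = √(36.1²+37.8²+35.9²) = √4020.86 = 63.410

min=[-5.900,-26.700,-5.400] max=[30.200,11.100,30.500] diag=63.410


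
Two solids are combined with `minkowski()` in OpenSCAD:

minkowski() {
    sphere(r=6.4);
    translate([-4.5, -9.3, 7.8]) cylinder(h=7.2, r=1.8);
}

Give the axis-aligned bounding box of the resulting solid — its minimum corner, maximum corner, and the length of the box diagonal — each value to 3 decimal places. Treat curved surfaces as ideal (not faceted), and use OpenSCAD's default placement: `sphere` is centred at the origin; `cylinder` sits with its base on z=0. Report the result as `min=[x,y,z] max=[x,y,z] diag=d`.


min=[-12.700,-17.500,1.400] max=[3.700,-1.100,21.400] diag=30.625

A = translate([-4.5, -9.3, 7.8]) cylinder(h=7.2, r=1.8) → bbox [-6.3,-11.1,7.8] .. [-2.7,-7.5,15]
B = sphere(r=6.4) → bbox [-6.4,-6.4,-6.4] .. [6.4,6.4,6.4]
lo = A.lo+B.lo = [-6.3-6.4, -11.1-6.4, 7.8-6.4] = [-12.700,-17.500,1.400]
hi = A.hi+B.hi = [-2.7+6.4, -7.5+6.4, 15+6.4] = [3.700,-1.100,21.400]
diag = √(16.4²+16.4²+20²) = √937.92 = 30.625


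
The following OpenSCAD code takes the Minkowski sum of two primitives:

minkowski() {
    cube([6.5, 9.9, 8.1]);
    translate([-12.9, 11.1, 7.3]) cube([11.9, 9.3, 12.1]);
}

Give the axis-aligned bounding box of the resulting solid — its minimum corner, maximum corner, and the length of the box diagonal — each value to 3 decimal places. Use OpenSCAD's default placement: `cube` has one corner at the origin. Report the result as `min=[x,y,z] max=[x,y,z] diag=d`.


A = translate([-12.9, 11.1, 7.3]) cube([11.9, 9.3, 12.1]) → bbox [-12.9,11.1,7.3] .. [-1,20.4,19.4]
B = cube([6.5, 9.9, 8.1]) → bbox [0,0,0] .. [6.5,9.9,8.1]
lo = A.lo+B.lo = [-12.9+0, 11.1+0, 7.3+0] = [-12.900,11.100,7.300]
hi = A.hi+B.hi = [-1+6.5, 20.4+9.9, 19.4+8.1] = [5.500,30.300,27.500]
diag = √(18.4²+19.2²+20.2²) = √1115.24 = 33.395

min=[-12.900,11.100,7.300] max=[5.500,30.300,27.500] diag=33.395


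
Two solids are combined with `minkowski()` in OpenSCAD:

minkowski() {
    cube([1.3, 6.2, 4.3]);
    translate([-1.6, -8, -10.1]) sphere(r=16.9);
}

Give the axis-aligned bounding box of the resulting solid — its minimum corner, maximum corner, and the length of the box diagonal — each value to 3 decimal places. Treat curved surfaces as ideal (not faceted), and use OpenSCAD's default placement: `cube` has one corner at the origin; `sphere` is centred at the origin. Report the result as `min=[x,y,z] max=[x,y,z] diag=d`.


min=[-18.500,-24.900,-27.000] max=[16.600,15.100,11.100] diag=65.449

A = translate([-1.6, -8, -10.1]) sphere(r=16.9) → bbox [-18.5,-24.9,-27] .. [15.3,8.9,6.8]
B = cube([1.3, 6.2, 4.3]) → bbox [0,0,0] .. [1.3,6.2,4.3]
lo = A.lo+B.lo = [-18.5+0, -24.9+0, -27+0] = [-18.500,-24.900,-27.000]
hi = A.hi+B.hi = [15.3+1.3, 8.9+6.2, 6.8+4.3] = [16.600,15.100,11.100]
diag = √(35.1²+40²+38.1²) = √4283.62 = 65.449


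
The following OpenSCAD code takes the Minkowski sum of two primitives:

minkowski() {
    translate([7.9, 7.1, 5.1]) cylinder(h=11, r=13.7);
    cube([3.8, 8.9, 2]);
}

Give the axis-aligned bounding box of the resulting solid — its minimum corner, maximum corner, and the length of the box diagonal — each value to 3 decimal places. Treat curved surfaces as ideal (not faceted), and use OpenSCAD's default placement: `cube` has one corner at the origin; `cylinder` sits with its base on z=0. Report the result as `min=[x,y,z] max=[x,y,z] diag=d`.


min=[-5.800,-6.600,5.100] max=[25.400,29.700,18.100] diag=49.600

A = translate([7.9, 7.1, 5.1]) cylinder(h=11, r=13.7) → bbox [-5.8,-6.6,5.1] .. [21.6,20.8,16.1]
B = cube([3.8, 8.9, 2]) → bbox [0,0,0] .. [3.8,8.9,2]
lo = A.lo+B.lo = [-5.8+0, -6.6+0, 5.1+0] = [-5.800,-6.600,5.100]
hi = A.hi+B.hi = [21.6+3.8, 20.8+8.9, 16.1+2] = [25.400,29.700,18.100]
diag = √(31.2²+36.3²+13²) = √2460.13 = 49.600


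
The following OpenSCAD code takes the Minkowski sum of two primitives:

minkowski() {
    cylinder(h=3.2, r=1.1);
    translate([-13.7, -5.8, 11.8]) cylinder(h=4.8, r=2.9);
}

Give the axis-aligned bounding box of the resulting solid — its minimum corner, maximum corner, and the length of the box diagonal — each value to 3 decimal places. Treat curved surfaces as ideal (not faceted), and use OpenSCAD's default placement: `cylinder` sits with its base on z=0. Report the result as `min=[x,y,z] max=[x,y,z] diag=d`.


min=[-17.700,-9.800,11.800] max=[-9.700,-1.800,19.800] diag=13.856

A = translate([-13.7, -5.8, 11.8]) cylinder(h=4.8, r=2.9) → bbox [-16.6,-8.7,11.8] .. [-10.8,-2.9,16.6]
B = cylinder(h=3.2, r=1.1) → bbox [-1.1,-1.1,0] .. [1.1,1.1,3.2]
lo = A.lo+B.lo = [-16.6-1.1, -8.7-1.1, 11.8+0] = [-17.700,-9.800,11.800]
hi = A.hi+B.hi = [-10.8+1.1, -2.9+1.1, 16.6+3.2] = [-9.700,-1.800,19.800]
diag = √(8²+8²+8²) = √192 = 13.856


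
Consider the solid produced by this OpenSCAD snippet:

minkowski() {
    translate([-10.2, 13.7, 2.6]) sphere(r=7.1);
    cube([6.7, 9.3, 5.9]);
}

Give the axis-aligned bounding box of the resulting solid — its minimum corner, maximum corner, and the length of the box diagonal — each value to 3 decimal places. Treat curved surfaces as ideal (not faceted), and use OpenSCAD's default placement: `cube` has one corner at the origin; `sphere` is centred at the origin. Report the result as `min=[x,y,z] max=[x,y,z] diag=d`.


A = translate([-10.2, 13.7, 2.6]) sphere(r=7.1) → bbox [-17.3,6.6,-4.5] .. [-3.1,20.8,9.7]
B = cube([6.7, 9.3, 5.9]) → bbox [0,0,0] .. [6.7,9.3,5.9]
lo = A.lo+B.lo = [-17.3+0, 6.6+0, -4.5+0] = [-17.300,6.600,-4.500]
hi = A.hi+B.hi = [-3.1+6.7, 20.8+9.3, 9.7+5.9] = [3.600,30.100,15.600]
diag = √(20.9²+23.5²+20.1²) = √1393.07 = 37.324

min=[-17.300,6.600,-4.500] max=[3.600,30.100,15.600] diag=37.324


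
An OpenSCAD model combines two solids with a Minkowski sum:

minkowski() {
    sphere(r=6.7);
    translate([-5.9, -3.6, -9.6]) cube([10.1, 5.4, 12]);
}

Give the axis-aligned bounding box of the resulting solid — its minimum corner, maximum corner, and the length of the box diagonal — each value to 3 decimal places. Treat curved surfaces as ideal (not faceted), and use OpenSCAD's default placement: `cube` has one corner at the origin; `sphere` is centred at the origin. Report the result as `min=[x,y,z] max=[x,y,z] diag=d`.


A = translate([-5.9, -3.6, -9.6]) cube([10.1, 5.4, 12]) → bbox [-5.9,-3.6,-9.6] .. [4.2,1.8,2.4]
B = sphere(r=6.7) → bbox [-6.7,-6.7,-6.7] .. [6.7,6.7,6.7]
lo = A.lo+B.lo = [-5.9-6.7, -3.6-6.7, -9.6-6.7] = [-12.600,-10.300,-16.300]
hi = A.hi+B.hi = [4.2+6.7, 1.8+6.7, 2.4+6.7] = [10.900,8.500,9.100]
diag = √(23.5²+18.8²+25.4²) = √1550.85 = 39.381

min=[-12.600,-10.300,-16.300] max=[10.900,8.500,9.100] diag=39.381


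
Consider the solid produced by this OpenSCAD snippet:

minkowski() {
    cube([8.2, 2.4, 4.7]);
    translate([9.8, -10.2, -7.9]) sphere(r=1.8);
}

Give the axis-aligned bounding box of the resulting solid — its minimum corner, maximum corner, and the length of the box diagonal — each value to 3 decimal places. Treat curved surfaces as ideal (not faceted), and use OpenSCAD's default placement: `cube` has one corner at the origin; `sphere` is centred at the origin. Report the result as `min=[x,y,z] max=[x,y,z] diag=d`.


min=[8.000,-12.000,-9.700] max=[19.800,-6.000,-1.400] diag=15.625

A = translate([9.8, -10.2, -7.9]) sphere(r=1.8) → bbox [8,-12,-9.7] .. [11.6,-8.4,-6.1]
B = cube([8.2, 2.4, 4.7]) → bbox [0,0,0] .. [8.2,2.4,4.7]
lo = A.lo+B.lo = [8+0, -12+0, -9.7+0] = [8.000,-12.000,-9.700]
hi = A.hi+B.hi = [11.6+8.2, -8.4+2.4, -6.1+4.7] = [19.800,-6.000,-1.400]
diag = √(11.8²+6²+8.3²) = √244.13 = 15.625
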